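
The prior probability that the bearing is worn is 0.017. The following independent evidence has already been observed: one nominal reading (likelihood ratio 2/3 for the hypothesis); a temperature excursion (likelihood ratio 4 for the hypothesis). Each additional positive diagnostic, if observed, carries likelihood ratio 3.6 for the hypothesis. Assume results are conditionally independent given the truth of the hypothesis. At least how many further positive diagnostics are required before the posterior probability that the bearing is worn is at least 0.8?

Prior odds = 0.017/0.983 = 17/983.
Combined Bayes factor of the evidence already in hand = (2/3) × 4 = 8/3.
Odds after that evidence = (17/983) × 8/3 = 136/2949.
Target odds = 0.8/0.2 = 4.
Need 3.6ⁿ ≥ 4 ÷ (136/2949) = 2949/34.
3.6³ = 46.656 falls short of 2949/34 but 3.6⁴ = 167.9616 reaches it, so n = 4.

4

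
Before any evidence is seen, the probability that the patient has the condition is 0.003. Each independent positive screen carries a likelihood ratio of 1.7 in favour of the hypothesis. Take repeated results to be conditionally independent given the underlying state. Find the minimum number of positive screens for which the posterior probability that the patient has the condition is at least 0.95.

17

Prior odds = 0.003/0.997 = 3/997.
Likelihood ratio per positive screen = 1.7.
Target posterior odds = 0.95/0.05 = 19.
Need (3/997) × 1.7ⁿ ≥ 19, i.e. 1.7ⁿ ≥ 18943/3.
1.7¹⁶ ≈4866.12 falls short of 18943/3 but 1.7¹⁷ ≈8272.4 reaches it, so n = 17.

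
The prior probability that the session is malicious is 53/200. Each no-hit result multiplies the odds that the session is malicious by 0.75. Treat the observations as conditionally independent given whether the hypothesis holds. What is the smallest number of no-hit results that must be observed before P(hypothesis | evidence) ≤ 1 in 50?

10

Prior odds: 0.265 ÷ 0.735 = 53/147.
Likelihood ratio per no-hit result = 0.75.
Target odds: 0.02 ÷ 0.98 = 1/49.
Require 0.75ⁿ ≤ 1/49 ÷ (53/147) = 3/53.
0.75⁹ = 19683/262144 is still above 3/53 but 0.75¹⁰ = 59049/1048576 is at or below it, so n = 10.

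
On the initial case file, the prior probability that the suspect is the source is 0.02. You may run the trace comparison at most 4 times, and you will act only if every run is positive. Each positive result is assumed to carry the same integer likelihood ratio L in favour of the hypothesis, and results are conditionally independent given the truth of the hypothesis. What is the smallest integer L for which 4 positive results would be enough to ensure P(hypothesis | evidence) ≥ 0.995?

10

Prior odds = 0.02/0.98 = 1/49.
Target odds = 0.995/0.005 = 199.
Need L⁴ ≥ 199 ÷ (1/49) = 9751.
9⁴ = 6561 < 9751 ≤ 10000 = 10⁴, so L = 10.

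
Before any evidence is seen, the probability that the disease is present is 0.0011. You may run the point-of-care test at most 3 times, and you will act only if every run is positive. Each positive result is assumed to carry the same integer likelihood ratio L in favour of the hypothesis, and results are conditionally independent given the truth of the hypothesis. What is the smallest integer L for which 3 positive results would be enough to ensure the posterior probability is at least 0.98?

36

Prior odds = 0.0011/0.9989 = 11/9989.
Target odds = 0.98/0.02 = 49.
Need L³ ≥ 49 ÷ (11/9989) = 489461/11.
35³ = 42875 < 489461/11 ≤ 46656 = 36³, so L = 36.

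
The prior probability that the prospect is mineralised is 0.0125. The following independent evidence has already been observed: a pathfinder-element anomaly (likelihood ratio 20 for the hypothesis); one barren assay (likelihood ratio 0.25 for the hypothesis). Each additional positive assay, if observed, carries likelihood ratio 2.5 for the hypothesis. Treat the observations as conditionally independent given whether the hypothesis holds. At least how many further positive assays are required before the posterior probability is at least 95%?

Prior odds = 0.0125/0.9875 = 1/79.
Combined Bayes factor of the evidence already in hand = 20 × 0.25 = 5.
Odds after that evidence = (1/79) × 5 = 5/79.
Target odds = 0.95/0.05 = 19.
Need 2.5ⁿ ≥ 19 ÷ (5/79) = 300.2.
2.5⁶ = 244.140625 falls short of 300.2 but 2.5⁷ = 610.3515625 reaches it, so n = 7.

7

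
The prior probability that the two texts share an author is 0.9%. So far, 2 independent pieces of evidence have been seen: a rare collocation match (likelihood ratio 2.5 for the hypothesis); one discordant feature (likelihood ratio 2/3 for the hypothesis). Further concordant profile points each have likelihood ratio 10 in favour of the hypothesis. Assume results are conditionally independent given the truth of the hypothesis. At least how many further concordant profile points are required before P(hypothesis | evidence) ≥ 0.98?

4

Prior odds = 0.009/0.991 = 9/991.
Combined Bayes factor of the evidence already in hand = 2.5 × (2/3) = 5/3.
Odds after that evidence = (9/991) × 5/3 = 15/991.
Target odds = 0.98/0.02 = 49.
Need 10ⁿ ≥ 49 ÷ (15/991) = 48559/15.
10³ = 1000 falls short of 48559/15 but 10⁴ = 10000 reaches it, so n = 4.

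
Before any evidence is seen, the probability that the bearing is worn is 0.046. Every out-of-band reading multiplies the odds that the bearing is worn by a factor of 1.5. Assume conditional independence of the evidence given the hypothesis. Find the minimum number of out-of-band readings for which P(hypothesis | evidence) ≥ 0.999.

Prior odds = 0.046/0.954 = 23/477.
Likelihood ratio per out-of-band reading = 1.5.
Target posterior odds = 0.999/0.001 = 999.
Require 1.5ⁿ ≥ 999 ÷ (23/477) = 476523/23.
1.5²⁴ ≈16834.1 falls short of 476523/23 but 1.5²⁵ ≈25251.2 reaches it, so n = 25.

25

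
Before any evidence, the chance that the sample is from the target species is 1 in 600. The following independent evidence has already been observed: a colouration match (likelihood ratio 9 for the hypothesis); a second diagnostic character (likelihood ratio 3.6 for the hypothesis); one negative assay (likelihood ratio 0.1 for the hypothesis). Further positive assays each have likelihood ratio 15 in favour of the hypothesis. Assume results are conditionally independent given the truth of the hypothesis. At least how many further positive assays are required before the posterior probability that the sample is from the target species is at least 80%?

Prior odds = (1/600)/(599/600) = 1/599.
Combined Bayes factor of the evidence already in hand = 9 × 3.6 × 0.1 = 3.24.
Odds after that evidence = (1/599) × 3.24 = 81/14975.
Target odds = 0.8/0.2 = 4.
Need 15ⁿ ≥ 4 ÷ (81/14975) = 59900/81.
15² = 225 falls short of 59900/81 but 15³ = 3375 reaches it, so n = 3.

3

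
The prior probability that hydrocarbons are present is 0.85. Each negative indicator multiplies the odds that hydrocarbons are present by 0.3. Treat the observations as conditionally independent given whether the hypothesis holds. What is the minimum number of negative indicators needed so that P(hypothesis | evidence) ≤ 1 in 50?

5

Prior odds: 0.85 ÷ 0.15 = 17/3.
Likelihood ratio per negative indicator = 0.3.
Target odds: 0.02 ÷ 0.98 = 1/49.
Need (17/3) × 0.3ⁿ ≤ 1/49, i.e. 0.3ⁿ ≤ 3/833.
0.3⁴ = 0.0081 is still above 3/833 but 0.3⁵ = 243/100000 is at or below it, so n = 5.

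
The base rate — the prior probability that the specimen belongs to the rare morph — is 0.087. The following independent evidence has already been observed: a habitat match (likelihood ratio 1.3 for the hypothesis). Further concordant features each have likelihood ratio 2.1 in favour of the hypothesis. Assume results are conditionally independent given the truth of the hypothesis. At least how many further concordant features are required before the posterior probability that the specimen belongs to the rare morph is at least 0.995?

10

Prior odds = 0.087/0.913 = 87/913.
Bayes factor of the evidence already in hand = 1.3.
Odds after that evidence = (87/913) × 1.3 = 1131/9130.
Target odds = 0.995/0.005 = 199.
Need 2.1ⁿ ≥ 199 ÷ (1131/9130) = 1816870/1131.
2.1⁹ ≈794.28 falls short of 1816870/1131 but 2.1¹⁰ ≈1667.99 reaches it, so n = 10.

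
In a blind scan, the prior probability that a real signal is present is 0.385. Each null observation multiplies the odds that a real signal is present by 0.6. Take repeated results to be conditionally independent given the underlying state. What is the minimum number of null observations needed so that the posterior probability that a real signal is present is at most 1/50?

7

Prior odds = 0.385/0.615 = 77/123.
Likelihood ratio per null observation = 0.6.
Target odds: 0.02 ÷ 0.98 = 1/49.
Require 0.6ⁿ ≤ 1/49 ÷ (77/123) = 123/3773.
0.6⁶ = 729/15625 is still above 123/3773 but 0.6⁷ = 2187/78125 is at or below it, so n = 7.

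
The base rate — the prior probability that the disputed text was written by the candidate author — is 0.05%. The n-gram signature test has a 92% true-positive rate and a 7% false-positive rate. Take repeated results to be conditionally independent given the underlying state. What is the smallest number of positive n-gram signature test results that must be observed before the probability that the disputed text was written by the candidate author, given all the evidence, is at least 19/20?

5

Prior odds: 0.0005 ÷ 0.9995 = 1/1999.
Likelihood ratio of a positive result = 0.92/0.07 = 92/7.
Target odds: 0.95 ÷ 0.05 = 19.
Need (1/1999) × (92/7)ⁿ ≥ 19, i.e. (92/7)ⁿ ≥ 37981.
(92/7)⁴ = 71639296/2401 falls short of 37981 but (92/7)⁵ ≈392147 reaches it, so n = 5.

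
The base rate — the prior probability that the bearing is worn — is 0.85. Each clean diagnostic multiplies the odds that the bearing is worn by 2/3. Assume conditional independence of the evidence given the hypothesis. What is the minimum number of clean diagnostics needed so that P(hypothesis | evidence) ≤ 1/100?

16

Prior odds = 0.85/0.15 = 17/3.
Likelihood ratio per clean diagnostic = 2/3.
Target odds: 0.01 ÷ 0.99 = 1/99.
Need (17/3) × (2/3)ⁿ ≤ 1/99, i.e. (2/3)ⁿ ≤ 1/561.
(2/3)¹⁵ = 32768/14348907 is still above 1/561 but (2/3)¹⁶ = 65536/43046721 is at or below it, so n = 16.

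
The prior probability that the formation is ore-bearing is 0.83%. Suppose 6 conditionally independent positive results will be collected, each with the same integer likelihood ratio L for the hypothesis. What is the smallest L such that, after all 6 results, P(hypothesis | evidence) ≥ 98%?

Prior odds = 0.0083/0.9917 = 83/9917.
Target odds = 0.98/0.02 = 49.
Need L⁶ ≥ 49 ÷ (83/9917) = 485933/83.
4⁶ = 4096 < 485933/83 ≤ 15625 = 5⁶, so L = 5.

5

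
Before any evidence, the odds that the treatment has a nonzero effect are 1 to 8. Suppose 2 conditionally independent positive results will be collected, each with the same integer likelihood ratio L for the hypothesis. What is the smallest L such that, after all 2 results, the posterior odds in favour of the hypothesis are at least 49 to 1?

20

Prior odds = 0.125.
Target odds = 49.
Need L² ≥ 49 ÷ 0.125 = 392.
19² = 361 < 392 ≤ 400 = 20², so L = 20.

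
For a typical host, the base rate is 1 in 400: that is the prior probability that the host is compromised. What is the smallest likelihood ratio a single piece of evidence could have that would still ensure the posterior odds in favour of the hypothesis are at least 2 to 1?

Prior odds = 0.0025/0.9975 = 1/399.
Target odds = 2.
Required Bayes factor = 2 ÷ (1/399) = 798.

798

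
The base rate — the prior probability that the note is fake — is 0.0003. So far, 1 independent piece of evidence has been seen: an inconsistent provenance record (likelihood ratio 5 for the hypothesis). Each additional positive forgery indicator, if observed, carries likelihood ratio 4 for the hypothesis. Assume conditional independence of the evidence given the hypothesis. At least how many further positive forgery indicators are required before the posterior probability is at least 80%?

Prior odds = 0.0003/0.9997 = 3/9997.
Bayes factor of the evidence already in hand = 5.
Odds after that evidence = (3/9997) × 5 = 15/9997.
Target odds = 0.8/0.2 = 4.
Need 4ⁿ ≥ 4 ÷ (15/9997) = 39988/15.
4⁵ = 1024 falls short of 39988/15 but 4⁶ = 4096 reaches it, so n = 6.

6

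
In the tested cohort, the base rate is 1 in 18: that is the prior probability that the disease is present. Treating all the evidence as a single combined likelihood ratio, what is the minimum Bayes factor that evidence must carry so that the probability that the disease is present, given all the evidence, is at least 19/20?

Prior odds = (1/18)/(17/18) = 1/17.
Target odds = 0.95/0.05 = 19.
Required Bayes factor = 19 ÷ (1/17) = 323.

323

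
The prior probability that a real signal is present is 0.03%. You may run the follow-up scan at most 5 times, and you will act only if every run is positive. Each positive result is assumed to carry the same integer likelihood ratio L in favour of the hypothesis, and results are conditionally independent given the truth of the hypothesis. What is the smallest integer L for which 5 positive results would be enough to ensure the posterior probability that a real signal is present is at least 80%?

7

Prior odds = 0.0003/0.9997 = 3/9997.
Target odds = 0.8/0.2 = 4.
Need L⁵ ≥ 4 ÷ (3/9997) = 39988/3.
6⁵ = 7776 < 39988/3 ≤ 16807 = 7⁵, so L = 7.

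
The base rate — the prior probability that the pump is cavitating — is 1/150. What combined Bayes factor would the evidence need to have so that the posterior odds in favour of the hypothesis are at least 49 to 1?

7301

Prior odds = (1/150)/(149/150) = 1/149.
Target odds = 49.
Required Bayes factor = 49 ÷ (1/149) = 7301.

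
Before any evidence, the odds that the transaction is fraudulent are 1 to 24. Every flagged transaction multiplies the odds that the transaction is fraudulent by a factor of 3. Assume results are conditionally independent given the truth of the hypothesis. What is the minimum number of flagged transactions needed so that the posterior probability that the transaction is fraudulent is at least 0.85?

5

Prior odds = 1/24.
Likelihood ratio per flagged transaction = 3.
Target odds: 0.85 ÷ 0.15 = 17/3.
Require 3ⁿ ≥ 17/3 ÷ (1/24) = 136.
3⁴ = 81 falls short of 136 but 3⁵ = 243 reaches it, so n = 5.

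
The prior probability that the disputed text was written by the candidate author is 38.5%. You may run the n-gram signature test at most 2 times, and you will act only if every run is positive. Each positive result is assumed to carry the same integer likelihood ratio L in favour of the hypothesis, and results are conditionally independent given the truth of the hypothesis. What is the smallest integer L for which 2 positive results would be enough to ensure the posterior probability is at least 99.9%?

40

Prior odds = 0.385/0.615 = 77/123.
Target odds = 0.999/0.001 = 999.
Need L² ≥ 999 ÷ (77/123) = 122877/77.
39² = 1521 < 122877/77 ≤ 1600 = 40², so L = 40.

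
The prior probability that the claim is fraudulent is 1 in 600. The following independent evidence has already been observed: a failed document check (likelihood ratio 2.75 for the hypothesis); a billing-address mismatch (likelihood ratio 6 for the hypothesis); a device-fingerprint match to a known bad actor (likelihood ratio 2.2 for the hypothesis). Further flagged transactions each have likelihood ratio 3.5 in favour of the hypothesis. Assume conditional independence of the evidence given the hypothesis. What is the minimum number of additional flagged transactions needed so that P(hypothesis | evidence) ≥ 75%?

4

Prior odds = (1/600)/(599/600) = 1/599.
Combined Bayes factor of the evidence already in hand = 2.75 × 6 × 2.2 = 36.3.
Odds after that evidence = (1/599) × 36.3 = 363/5990.
Target odds = 0.75/0.25 = 3.
Need 3.5ⁿ ≥ 3 ÷ (363/5990) = 5990/121.
3.5³ = 42.875 falls short of 5990/121 but 3.5⁴ = 150.0625 reaches it, so n = 4.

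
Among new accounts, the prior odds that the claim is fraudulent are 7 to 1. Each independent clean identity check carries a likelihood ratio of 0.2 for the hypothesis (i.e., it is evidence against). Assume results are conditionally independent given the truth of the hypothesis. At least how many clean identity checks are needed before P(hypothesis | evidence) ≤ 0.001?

6

Prior odds = 7.
Likelihood ratio per clean identity check = 0.2.
Target posterior odds = 0.001/0.999 = 1/999.
Need 7 × 0.2ⁿ ≤ 1/999, i.e. 0.2ⁿ ≤ 1/6993.
0.2⁵ = 0.00032 is still above 1/6993 but 0.2⁶ = 1/15625 is at or below it, so n = 6.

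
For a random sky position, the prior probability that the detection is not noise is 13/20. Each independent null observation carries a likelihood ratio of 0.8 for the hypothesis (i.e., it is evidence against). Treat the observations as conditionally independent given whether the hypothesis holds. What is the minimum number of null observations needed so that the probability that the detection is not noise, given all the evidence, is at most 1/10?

Prior odds: 0.65 ÷ 0.35 = 13/7.
Likelihood ratio per null observation = 0.8.
Target posterior odds = 0.1/0.9 = 1/9.
Need (13/7) × 0.8ⁿ ≤ 1/9, i.e. 0.8ⁿ ≤ 7/117.
0.8¹² = 16777216/244140625 is still above 7/117 but 0.8¹³ ≈0.0549756 is at or below it, so n = 13.

13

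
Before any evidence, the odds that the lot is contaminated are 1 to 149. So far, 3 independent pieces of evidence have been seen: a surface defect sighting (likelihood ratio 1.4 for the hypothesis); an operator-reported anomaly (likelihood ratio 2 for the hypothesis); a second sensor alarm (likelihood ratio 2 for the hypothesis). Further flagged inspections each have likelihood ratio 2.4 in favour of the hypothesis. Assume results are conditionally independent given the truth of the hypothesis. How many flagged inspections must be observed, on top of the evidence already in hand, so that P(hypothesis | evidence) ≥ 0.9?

7

Prior odds = 1/149.
Combined Bayes factor of the evidence already in hand = 1.4 × 2 × 2 = 5.6.
Odds after that evidence = (1/149) × 5.6 = 28/745.
Target odds = 0.9/0.1 = 9.
Need 2.4ⁿ ≥ 9 ÷ (28/745) = 6705/28.
2.4⁶ = 2985984/15625 falls short of 6705/28 but 2.4⁷ = 35831808/78125 reaches it, so n = 7.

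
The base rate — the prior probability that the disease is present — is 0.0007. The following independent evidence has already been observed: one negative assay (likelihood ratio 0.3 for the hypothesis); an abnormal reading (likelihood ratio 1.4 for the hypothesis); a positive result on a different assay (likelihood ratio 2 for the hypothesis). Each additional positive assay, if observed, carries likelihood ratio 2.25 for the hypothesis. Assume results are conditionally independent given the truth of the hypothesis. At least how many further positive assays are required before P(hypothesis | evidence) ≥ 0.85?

12

Prior odds = 0.0007/0.9993 = 7/9993.
Combined Bayes factor of the evidence already in hand = 0.3 × 1.4 × 2 = 0.84.
Odds after that evidence = (7/9993) × 0.84 = 49/83275.
Target odds = 0.85/0.15 = 17/3.
Need 2.25ⁿ ≥ 17/3 ÷ (49/83275) = 1415675/147.
2.25¹¹ ≈7481.83 falls short of 1415675/147 but 2.25¹² ≈16834.1 reaches it, so n = 12.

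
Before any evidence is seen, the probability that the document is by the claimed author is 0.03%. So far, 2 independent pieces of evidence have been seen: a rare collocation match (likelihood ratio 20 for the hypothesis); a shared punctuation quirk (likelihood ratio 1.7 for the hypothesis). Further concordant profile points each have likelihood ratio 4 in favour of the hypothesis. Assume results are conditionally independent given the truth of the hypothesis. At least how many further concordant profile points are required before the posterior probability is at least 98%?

Prior odds = 0.0003/0.9997 = 3/9997.
Combined Bayes factor of the evidence already in hand = 20 × 1.7 = 34.
Odds after that evidence = (3/9997) × 34 = 102/9997.
Target odds = 0.98/0.02 = 49.
Need 4ⁿ ≥ 49 ÷ (102/9997) = 489853/102.
4⁶ = 4096 falls short of 489853/102 but 4⁷ = 16384 reaches it, so n = 7.

7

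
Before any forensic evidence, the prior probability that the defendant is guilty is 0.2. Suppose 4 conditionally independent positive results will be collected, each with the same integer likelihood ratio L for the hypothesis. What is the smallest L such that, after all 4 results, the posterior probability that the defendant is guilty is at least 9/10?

3

Prior odds = 0.2/0.8 = 0.25.
Target odds = 0.9/0.1 = 9.
Need L⁴ ≥ 9 ÷ 0.25 = 36.
2⁴ = 16 < 36 ≤ 81 = 3⁴, so L = 3.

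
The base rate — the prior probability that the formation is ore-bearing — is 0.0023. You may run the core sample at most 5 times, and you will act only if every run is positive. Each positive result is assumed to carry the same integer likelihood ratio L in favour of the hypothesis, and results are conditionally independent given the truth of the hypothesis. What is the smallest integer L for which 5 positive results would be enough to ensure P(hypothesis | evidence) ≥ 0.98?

8

Prior odds = 0.0023/0.9977 = 23/9977.
Target odds = 0.98/0.02 = 49.
Need L⁵ ≥ 49 ÷ (23/9977) = 488873/23.
7⁵ = 16807 < 488873/23 ≤ 32768 = 8⁵, so L = 8.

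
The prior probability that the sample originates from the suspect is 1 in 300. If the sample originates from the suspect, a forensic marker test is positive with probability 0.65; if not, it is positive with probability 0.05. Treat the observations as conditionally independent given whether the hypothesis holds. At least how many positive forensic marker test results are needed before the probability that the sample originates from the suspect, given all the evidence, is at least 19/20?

Prior odds: (1/300) ÷ (299/300) = 1/299.
Likelihood ratio of a positive = 0.65/0.05 = 13.
Target posterior odds = 0.95/0.05 = 19.
Require 13ⁿ ≥ 19 ÷ (1/299) = 5681.
13³ = 2197 falls short of 5681 but 13⁴ = 28561 reaches it, so n = 4.

4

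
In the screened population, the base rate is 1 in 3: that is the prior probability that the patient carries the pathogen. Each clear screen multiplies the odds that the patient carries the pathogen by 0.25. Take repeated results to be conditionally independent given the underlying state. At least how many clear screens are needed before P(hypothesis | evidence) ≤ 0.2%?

4

Prior odds = (1/3)/(2/3) = 0.5.
Likelihood ratio per clear screen = 0.25.
Target odds: 0.002 ÷ 0.998 = 1/499.
Require 0.25ⁿ ≤ 1/499 ÷ 0.5 = 2/499.
0.25³ = 0.015625 is still above 2/499 but 0.25⁴ = 0.00390625 is at or below it, so n = 4.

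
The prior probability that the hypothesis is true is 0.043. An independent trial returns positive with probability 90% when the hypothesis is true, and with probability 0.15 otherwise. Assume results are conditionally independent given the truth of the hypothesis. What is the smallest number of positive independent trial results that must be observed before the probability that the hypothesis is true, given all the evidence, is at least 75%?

Prior odds = 0.043/0.957 = 43/957.
Likelihood ratio of a positive result = 0.9/0.15 = 6.
Target odds: 0.75 ÷ 0.25 = 3.
Need (43/957) × 6ⁿ ≥ 3, i.e. 6ⁿ ≥ 2871/43.
6² = 36 falls short of 2871/43 but 6³ = 216 reaches it, so n = 3.

3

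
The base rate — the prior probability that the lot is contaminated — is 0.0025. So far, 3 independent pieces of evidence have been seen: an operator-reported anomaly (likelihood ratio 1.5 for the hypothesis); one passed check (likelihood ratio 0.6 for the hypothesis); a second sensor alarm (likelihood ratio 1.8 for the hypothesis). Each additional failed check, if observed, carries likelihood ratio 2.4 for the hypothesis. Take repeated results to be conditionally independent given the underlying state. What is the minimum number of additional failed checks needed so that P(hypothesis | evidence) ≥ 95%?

10

Prior odds = 0.0025/0.9975 = 1/399.
Combined Bayes factor of the evidence already in hand = 1.5 × 0.6 × 1.8 = 1.62.
Odds after that evidence = (1/399) × 1.62 = 27/6650.
Target odds = 0.95/0.05 = 19.
Need 2.4ⁿ ≥ 19 ÷ (27/6650) = 126350/27.
2.4⁹ ≈2641.81 falls short of 126350/27 but 2.4¹⁰ ≈6340.34 reaches it, so n = 10.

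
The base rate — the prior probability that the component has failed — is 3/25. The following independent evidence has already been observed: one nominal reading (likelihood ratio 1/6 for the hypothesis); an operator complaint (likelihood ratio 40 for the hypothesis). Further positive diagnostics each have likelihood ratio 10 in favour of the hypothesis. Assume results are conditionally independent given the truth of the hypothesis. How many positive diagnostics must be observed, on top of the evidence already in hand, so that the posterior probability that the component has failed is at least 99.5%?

3

Prior odds = 0.12/0.88 = 3/22.
Combined Bayes factor of the evidence already in hand = (1/6) × 40 = 20/3.
Odds after that evidence = (3/22) × 20/3 = 10/11.
Target odds = 0.995/0.005 = 199.
Need 10ⁿ ≥ 199 ÷ (10/11) = 218.9.
10² = 100 falls short of 218.9 but 10³ = 1000 reaches it, so n = 3.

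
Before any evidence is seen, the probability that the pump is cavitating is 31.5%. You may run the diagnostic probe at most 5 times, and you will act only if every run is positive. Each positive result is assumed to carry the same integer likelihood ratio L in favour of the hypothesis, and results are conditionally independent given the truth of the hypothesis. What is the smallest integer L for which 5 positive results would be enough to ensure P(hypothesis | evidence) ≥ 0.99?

Prior odds = 0.315/0.685 = 63/137.
Target odds = 0.99/0.01 = 99.
Need L⁵ ≥ 99 ÷ (63/137) = 1507/7.
2⁵ = 32 < 1507/7 ≤ 243 = 3⁵, so L = 3.

3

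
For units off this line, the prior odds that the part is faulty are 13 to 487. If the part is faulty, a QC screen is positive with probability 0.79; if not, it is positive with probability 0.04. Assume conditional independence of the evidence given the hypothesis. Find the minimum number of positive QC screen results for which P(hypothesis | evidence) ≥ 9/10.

Prior odds = 13/487.
Likelihood ratio of a positive = 0.79/0.04 = 19.75.
Target odds: 0.9 ÷ 0.1 = 9.
Need (13/487) × 19.75ⁿ ≥ 9, i.e. 19.75ⁿ ≥ 4383/13.
19.75¹ = 19.75 falls short of 4383/13 but 19.75² = 390.0625 reaches it, so n = 2.

2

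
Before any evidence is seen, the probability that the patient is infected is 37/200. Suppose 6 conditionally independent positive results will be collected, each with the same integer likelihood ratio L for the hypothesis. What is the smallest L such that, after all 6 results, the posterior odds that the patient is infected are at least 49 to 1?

Prior odds = 0.185/0.815 = 37/163.
Target odds = 49.
Need L⁶ ≥ 49 ÷ (37/163) = 7987/37.
2⁶ = 64 < 7987/37 ≤ 729 = 3⁶, so L = 3.

3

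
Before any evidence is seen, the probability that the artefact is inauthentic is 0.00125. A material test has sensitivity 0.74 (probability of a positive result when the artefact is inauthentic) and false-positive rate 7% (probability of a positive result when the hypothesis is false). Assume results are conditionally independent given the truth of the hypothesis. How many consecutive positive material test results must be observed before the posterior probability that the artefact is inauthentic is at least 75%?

Prior odds: 0.00125 ÷ 0.99875 = 1/799.
Likelihood ratio of a positive result = 0.74/0.07 = 74/7.
Target odds: 0.75 ÷ 0.25 = 3.
Need (1/799) × (74/7)ⁿ ≥ 3, i.e. (74/7)ⁿ ≥ 2397.
(74/7)³ = 405224/343 falls short of 2397 but (74/7)⁴ = 29986576/2401 reaches it, so n = 4.

4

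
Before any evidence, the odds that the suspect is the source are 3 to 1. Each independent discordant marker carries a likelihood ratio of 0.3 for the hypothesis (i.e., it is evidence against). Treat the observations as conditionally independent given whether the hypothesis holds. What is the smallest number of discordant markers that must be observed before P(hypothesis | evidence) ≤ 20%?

Prior odds = 3.
Likelihood ratio per discordant marker = 0.3.
Target odds: 0.2 ÷ 0.8 = 0.25.
Need 3 × 0.3ⁿ ≤ 0.25, i.e. 0.3ⁿ ≤ 1/12.
0.3² = 0.09 is still above 1/12 but 0.3³ = 0.027 is at or below it, so n = 3.

3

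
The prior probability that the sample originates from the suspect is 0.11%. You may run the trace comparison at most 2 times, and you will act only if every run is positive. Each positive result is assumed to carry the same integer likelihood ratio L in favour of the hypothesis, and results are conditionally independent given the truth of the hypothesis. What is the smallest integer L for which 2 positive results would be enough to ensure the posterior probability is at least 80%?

61

Prior odds = 0.0011/0.9989 = 11/9989.
Target odds = 0.8/0.2 = 4.
Need L² ≥ 4 ÷ (11/9989) = 39956/11.
60² = 3600 < 39956/11 ≤ 3721 = 61², so L = 61.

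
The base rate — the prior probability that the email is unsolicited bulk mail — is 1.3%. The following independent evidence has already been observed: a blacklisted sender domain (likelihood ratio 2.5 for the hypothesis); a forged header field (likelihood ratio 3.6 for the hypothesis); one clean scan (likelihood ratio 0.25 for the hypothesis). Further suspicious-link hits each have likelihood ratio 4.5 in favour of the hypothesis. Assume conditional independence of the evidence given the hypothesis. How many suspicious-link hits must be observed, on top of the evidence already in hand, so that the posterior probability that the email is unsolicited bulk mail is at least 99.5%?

6

Prior odds = 0.013/0.987 = 13/987.
Combined Bayes factor of the evidence already in hand = 2.5 × 3.6 × 0.25 = 2.25.
Odds after that evidence = (13/987) × 2.25 = 39/1316.
Target odds = 0.995/0.005 = 199.
Need 4.5ⁿ ≥ 199 ÷ (39/1316) = 261884/39.
4.5⁵ = 1845.28125 falls short of 261884/39 but 4.5⁶ = 8303.765625 reaches it, so n = 6.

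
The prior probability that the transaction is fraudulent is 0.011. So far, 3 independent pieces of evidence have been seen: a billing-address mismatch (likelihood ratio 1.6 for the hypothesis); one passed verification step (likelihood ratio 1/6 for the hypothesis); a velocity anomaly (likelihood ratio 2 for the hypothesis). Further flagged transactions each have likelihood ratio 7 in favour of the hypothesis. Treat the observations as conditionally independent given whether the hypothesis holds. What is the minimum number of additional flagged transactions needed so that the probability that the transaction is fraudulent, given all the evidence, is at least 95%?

5

Prior odds = 0.011/0.989 = 11/989.
Combined Bayes factor of the evidence already in hand = 1.6 × (1/6) × 2 = 8/15.
Odds after that evidence = (11/989) × 8/15 = 88/14835.
Target odds = 0.95/0.05 = 19.
Need 7ⁿ ≥ 19 ÷ (88/14835) = 281865/88.
7⁴ = 2401 falls short of 281865/88 but 7⁵ = 16807 reaches it, so n = 5.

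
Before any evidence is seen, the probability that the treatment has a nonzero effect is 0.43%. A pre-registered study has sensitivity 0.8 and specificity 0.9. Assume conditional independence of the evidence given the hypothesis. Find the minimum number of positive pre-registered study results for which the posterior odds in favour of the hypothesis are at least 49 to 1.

Prior odds = 0.0043/0.9957 = 43/9957.
False-positive rate = 1 − 0.9 = 0.1; likelihood ratio of a positive = 0.8/0.1 = 8.
Target odds = 49.
Need (43/9957) × 8ⁿ ≥ 49, i.e. 8ⁿ ≥ 487893/43.
8⁴ = 4096 falls short of 487893/43 but 8⁵ = 32768 reaches it, so n = 5.

5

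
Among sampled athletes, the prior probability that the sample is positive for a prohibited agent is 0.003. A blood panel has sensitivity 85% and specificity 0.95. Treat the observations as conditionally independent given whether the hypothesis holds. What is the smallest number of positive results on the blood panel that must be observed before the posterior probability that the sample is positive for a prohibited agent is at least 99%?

Prior odds = 0.003/0.997 = 3/997.
False-positive rate = 1 − 0.95 = 0.05; likelihood ratio of a positive = 0.85/0.05 = 17.
Target odds: 0.99 ÷ 0.01 = 99.
Need (3/997) × 17ⁿ ≥ 99, i.e. 17ⁿ ≥ 32901.
17³ = 4913 falls short of 32901 but 17⁴ = 83521 reaches it, so n = 4.

4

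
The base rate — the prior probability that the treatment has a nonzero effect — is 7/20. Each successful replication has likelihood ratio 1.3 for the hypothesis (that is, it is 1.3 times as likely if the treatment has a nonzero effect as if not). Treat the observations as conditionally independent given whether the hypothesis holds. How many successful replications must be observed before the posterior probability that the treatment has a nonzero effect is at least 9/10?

11

Prior odds = 0.35/0.65 = 7/13.
Likelihood ratio per successful replication = 1.3.
Target posterior odds = 0.9/0.1 = 9.
Need (7/13) × 1.3ⁿ ≥ 9, i.e. 1.3ⁿ ≥ 117/7.
1.3¹⁰ ≈13.7858 falls short of 117/7 but 1.3¹¹ ≈17.9216 reaches it, so n = 11.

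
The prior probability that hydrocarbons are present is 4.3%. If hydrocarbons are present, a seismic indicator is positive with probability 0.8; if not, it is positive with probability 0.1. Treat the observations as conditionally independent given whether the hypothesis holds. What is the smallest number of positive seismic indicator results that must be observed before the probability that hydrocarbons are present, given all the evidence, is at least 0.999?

Prior odds: 0.043 ÷ 0.957 = 43/957.
Likelihood ratio of a positive = 0.8/0.1 = 8.
Target odds: 0.999 ÷ 0.001 = 999.
Require 8ⁿ ≥ 999 ÷ (43/957) = 956043/43.
8⁴ = 4096 falls short of 956043/43 but 8⁵ = 32768 reaches it, so n = 5.

5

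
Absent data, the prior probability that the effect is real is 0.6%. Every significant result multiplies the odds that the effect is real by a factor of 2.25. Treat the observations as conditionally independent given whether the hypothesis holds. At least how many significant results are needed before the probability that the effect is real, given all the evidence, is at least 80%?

9

Prior odds: 0.006 ÷ 0.994 = 3/497.
Likelihood ratio per significant result = 2.25.
Target odds: 0.8 ÷ 0.2 = 4.
Require 2.25ⁿ ≥ 4 ÷ (3/497) = 1988/3.
2.25⁸ = 43046721/65536 falls short of 1988/3 but 2.25⁹ = 387420489/262144 reaches it, so n = 9.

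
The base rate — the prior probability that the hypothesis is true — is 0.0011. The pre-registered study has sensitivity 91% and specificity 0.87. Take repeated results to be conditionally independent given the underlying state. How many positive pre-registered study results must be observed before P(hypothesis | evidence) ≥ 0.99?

6

Prior odds = 0.0011/0.9989 = 11/9989.
False-positive rate = 1 − 0.87 = 0.13; likelihood ratio of a positive = 0.91/0.13 = 7.
Target odds: 0.99 ÷ 0.01 = 99.
Require 7ⁿ ≥ 99 ÷ (11/9989) = 89901.
7⁵ = 16807 falls short of 89901 but 7⁶ = 117649 reaches it, so n = 6.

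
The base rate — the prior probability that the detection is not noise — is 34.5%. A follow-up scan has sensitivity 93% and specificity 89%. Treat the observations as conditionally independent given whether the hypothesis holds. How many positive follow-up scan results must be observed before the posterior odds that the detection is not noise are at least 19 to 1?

2

Prior odds: 0.345 ÷ 0.655 = 69/131.
False-positive rate = 1 − 0.89 = 0.11; likelihood ratio of a positive = 0.93/0.11 = 93/11.
Target odds = 19.
Need (69/131) × (93/11)ⁿ ≥ 19, i.e. (93/11)ⁿ ≥ 2489/69.
(93/11)¹ = 93/11 falls short of 2489/69 but (93/11)² = 8649/121 reaches it, so n = 2.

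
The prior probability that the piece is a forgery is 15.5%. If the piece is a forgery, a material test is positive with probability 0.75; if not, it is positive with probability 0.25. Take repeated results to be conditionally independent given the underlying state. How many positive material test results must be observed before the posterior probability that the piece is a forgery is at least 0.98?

Prior odds = 0.155/0.845 = 31/169.
Likelihood ratio of a positive = 0.75/0.25 = 3.
Target odds: 0.98 ÷ 0.02 = 49.
Require 3ⁿ ≥ 49 ÷ (31/169) = 8281/31.
3⁵ = 243 falls short of 8281/31 but 3⁶ = 729 reaches it, so n = 6.

6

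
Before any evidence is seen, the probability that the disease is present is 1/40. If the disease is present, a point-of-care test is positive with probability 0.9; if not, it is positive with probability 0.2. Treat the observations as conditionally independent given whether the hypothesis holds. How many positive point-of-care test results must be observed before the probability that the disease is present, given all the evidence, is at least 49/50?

Prior odds: 0.025 ÷ 0.975 = 1/39.
Likelihood ratio of a positive = 0.9/0.2 = 4.5.
Target odds: 0.98 ÷ 0.02 = 49.
Require 4.5ⁿ ≥ 49 ÷ (1/39) = 1911.
4.5⁵ = 1845.28125 falls short of 1911 but 4.5⁶ = 8303.765625 reaches it, so n = 6.

6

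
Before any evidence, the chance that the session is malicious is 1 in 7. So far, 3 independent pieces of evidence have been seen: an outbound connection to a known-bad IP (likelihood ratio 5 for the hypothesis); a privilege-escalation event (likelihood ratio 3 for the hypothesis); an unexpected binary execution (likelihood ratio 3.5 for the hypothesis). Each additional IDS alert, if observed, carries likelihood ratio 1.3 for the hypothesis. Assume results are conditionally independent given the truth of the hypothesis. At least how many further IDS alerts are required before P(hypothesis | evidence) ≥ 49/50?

Prior odds = (1/7)/(6/7) = 1/6.
Combined Bayes factor of the evidence already in hand = 5 × 3 × 3.5 = 52.5.
Odds after that evidence = (1/6) × 52.5 = 8.75.
Target odds = 0.98/0.02 = 49.
Need 1.3ⁿ ≥ 49 ÷ 8.75 = 5.6.
1.3⁶ = 4826809/1000000 falls short of 5.6 but 1.3⁷ = 62748517/10000000 reaches it, so n = 7.

7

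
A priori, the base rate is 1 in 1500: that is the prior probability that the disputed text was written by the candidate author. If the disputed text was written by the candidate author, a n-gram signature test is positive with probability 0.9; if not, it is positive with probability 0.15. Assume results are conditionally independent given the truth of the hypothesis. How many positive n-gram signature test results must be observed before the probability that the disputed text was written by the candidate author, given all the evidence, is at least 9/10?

Prior odds = (1/1500)/(1499/1500) = 1/1499.
Likelihood ratio of a positive = 0.9/0.15 = 6.
Target odds: 0.9 ÷ 0.1 = 9.
Need (1/1499) × 6ⁿ ≥ 9, i.e. 6ⁿ ≥ 13491.
6⁵ = 7776 falls short of 13491 but 6⁶ = 46656 reaches it, so n = 6.

6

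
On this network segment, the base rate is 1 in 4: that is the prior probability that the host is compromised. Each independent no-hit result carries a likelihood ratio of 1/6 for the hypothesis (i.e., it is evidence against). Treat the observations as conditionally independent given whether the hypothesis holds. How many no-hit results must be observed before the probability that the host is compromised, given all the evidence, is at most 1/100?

2

Prior odds = 0.25/0.75 = 1/3.
Likelihood ratio per no-hit result = 1/6.
Target posterior odds = 0.01/0.99 = 1/99.
Require (1/6)ⁿ ≤ 1/99 ÷ (1/3) = 1/33.
(1/6)¹ = 1/6 is still above 1/33 but (1/6)² = 1/36 is at or below it, so n = 2.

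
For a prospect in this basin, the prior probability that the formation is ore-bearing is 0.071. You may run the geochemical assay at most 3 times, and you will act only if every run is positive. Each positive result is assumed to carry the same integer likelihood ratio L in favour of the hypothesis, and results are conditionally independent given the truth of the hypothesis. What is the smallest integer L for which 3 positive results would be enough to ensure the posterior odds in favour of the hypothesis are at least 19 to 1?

7

Prior odds = 0.071/0.929 = 71/929.
Target odds = 19.
Need L³ ≥ 19 ÷ (71/929) = 17651/71.
6³ = 216 < 17651/71 ≤ 343 = 7³, so L = 7.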